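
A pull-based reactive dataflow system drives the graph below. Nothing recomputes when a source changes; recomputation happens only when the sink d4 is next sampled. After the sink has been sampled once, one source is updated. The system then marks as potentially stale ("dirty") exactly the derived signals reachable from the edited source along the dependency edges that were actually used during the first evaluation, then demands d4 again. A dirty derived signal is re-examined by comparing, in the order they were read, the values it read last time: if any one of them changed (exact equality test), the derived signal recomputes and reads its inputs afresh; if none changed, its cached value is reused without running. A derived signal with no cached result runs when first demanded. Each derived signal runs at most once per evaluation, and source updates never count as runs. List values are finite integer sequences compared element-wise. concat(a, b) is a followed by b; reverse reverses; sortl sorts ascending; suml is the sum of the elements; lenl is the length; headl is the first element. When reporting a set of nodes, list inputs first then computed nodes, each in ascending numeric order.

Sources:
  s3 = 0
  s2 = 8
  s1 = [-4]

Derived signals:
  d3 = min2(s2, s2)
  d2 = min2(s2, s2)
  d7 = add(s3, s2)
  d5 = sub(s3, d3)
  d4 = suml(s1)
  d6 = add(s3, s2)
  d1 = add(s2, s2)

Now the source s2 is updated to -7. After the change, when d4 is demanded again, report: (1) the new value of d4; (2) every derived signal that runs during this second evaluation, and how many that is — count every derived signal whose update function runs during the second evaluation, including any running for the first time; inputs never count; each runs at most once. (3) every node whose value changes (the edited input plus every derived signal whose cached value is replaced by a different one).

New value of d4: -4.
Derived signals that run: none — 0 in total.
Values that change: s2.
Key observation: s2 is never demanded by the output, so the edit triggers no recomputation at all.

First evaluation (everything demanded from the output):
  d4 = suml([-4]) = -4

Propagation after the edit:
  s2 feeds no computation that the output demands — nothing is marked dirty and nothing runs.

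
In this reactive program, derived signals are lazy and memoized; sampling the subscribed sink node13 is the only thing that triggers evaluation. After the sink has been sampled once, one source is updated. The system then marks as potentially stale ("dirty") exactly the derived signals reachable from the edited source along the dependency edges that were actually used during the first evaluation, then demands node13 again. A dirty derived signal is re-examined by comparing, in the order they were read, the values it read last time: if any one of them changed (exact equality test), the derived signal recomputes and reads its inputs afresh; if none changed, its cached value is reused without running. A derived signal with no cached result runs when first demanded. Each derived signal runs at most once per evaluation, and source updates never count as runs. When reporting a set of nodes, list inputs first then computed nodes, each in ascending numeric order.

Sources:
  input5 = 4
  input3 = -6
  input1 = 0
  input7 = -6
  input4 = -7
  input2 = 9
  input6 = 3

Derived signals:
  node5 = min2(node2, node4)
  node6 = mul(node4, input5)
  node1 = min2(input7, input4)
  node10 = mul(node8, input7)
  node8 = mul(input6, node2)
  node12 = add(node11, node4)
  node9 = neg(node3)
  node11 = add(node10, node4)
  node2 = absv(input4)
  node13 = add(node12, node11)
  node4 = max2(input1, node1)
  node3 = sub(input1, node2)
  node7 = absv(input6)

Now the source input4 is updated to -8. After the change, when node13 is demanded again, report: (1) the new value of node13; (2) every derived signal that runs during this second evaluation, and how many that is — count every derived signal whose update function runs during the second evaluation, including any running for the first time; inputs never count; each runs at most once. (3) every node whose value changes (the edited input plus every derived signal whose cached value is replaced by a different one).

Demanding node13 again yields -288.
8 derived signals run: node1, node2, node4, node8, node10, node11, node12, node13.
The nodes whose values change: input4, node1, node2, node8, node10, node11, node12, node13.

First demand of the output computes:
  node1 = min2(-6, -7) = -7
  node2 = absv(-7) = 7
  node4 = max2(0, -7) = 0
  node8 = mul(3, 7) = 21
  node10 = mul(21, -6) = -126
  node11 = add(-126, 0) = -126
  node12 = add(-126, 0) = -126
  node13 = add(-126, -126) = -252

After the edit, cleaning proceeds:
  node1: a read changed (input4 -7->-8) — executes, giving -8.
  node2: a read changed (input4 -7->-8) — executes, giving 8.
  node4: a read changed (node1 -7->-8) — executes, giving 0 — identical to its old value.
  node8: a read changed (node2 7->8) — executes, giving 24.
  node10: a read changed (node8 21->24) — executes, giving -144.
  node11: a read changed (node10 -126->-144) — executes, giving -144.
  node12: a read changed (node11 -126->-144) — executes, giving -144.
  node13: a read changed (node12 -126->-144; node11 -126->-144) — executes, giving -288.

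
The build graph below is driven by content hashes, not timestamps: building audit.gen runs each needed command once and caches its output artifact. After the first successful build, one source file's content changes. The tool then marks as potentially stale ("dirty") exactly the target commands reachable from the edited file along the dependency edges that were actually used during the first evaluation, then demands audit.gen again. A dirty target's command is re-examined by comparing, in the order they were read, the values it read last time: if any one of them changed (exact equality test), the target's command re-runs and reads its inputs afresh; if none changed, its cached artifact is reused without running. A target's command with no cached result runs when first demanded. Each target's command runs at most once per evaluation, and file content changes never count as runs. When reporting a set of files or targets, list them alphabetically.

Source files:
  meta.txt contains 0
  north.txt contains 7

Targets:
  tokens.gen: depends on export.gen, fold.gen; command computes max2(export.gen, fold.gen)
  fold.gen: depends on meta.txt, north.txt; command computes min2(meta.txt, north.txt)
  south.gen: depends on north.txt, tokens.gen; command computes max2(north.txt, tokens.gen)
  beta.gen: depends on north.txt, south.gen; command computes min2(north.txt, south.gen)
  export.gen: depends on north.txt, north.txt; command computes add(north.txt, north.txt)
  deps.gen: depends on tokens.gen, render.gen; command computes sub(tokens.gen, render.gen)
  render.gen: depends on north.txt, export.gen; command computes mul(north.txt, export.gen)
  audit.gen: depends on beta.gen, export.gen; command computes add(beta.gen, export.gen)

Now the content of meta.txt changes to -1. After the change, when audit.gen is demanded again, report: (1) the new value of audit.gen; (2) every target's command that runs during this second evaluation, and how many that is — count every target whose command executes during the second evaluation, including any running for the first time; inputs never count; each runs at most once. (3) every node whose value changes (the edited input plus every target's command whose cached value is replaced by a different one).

audit.gen now evaluates to 21.
Run set: fold.gen, tokens.gen (2 run).
Changed values: fold.gen, meta.txt.
The important point: tokens.gen recomputes to an identical value, and the output ends up unchanged.

Initial pass — values computed on the first demand:
  export.gen = add(7, 7) = 14
  fold.gen = min2(0, 7) = 0
  tokens.gen = max2(14, 0) = 14
  south.gen = max2(7, 14) = 14
  beta.gen = min2(7, 14) = 7
  audit.gen = add(7, 14) = 21

Second demand — change propagation:
  fold.gen: re-runs because meta.txt 0->-1; new result -1.
  tokens.gen: re-runs because fold.gen 0->-1; new result 14 (unchanged).
  south.gen: re-examined; everything it read last time is the same (north.txt unchanged, tokens.gen unchanged) — cache 14 kept, no run.
  beta.gen: re-examined; everything it read last time is the same (north.txt unchanged, south.gen unchanged) — cache 7 kept, no run.
  audit.gen: re-examined; everything it read last time is the same (beta.gen unchanged, export.gen unchanged) — cache 21 kept, no run.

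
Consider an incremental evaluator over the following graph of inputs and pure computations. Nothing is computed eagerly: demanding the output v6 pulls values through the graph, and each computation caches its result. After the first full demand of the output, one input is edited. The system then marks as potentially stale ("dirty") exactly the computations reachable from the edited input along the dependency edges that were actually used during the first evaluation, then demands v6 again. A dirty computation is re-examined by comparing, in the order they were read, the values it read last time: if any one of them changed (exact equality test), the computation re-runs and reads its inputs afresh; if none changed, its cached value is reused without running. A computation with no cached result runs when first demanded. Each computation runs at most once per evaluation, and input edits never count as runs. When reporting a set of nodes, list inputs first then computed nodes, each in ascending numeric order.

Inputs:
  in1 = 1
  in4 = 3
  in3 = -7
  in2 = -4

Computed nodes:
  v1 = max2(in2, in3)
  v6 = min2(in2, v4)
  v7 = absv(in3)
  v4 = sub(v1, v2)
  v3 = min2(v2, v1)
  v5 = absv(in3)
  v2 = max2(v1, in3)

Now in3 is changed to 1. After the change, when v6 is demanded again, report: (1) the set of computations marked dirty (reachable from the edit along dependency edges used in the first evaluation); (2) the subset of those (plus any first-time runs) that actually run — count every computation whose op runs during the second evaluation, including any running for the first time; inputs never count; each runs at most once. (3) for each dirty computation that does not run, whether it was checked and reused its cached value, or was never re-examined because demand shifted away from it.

Initial pass — values computed on the first demand:
  v1 = max2(-4, -7) = -4
  v2 = max2(-4, -7) = -4
  v4 = sub(-4, -4) = 0
  v6 = min2(-4, 0) = -4

Second demand — change propagation:
  v1: re-runs because in3 -7->1; new result 1.
  v2: re-runs because v1 -4->1; in3 -7->1; new result 1.
  v4: re-runs because v1 -4->1; v2 -4->1; new result 0 (unchanged).
  v6: re-examined; everything it read last time is the same (in2 unchanged, v4 unchanged) — cache -4 kept, no run.

The important point: v4 recomputes to an identical value, and the output ends up unchanged.

Dirty set: v1, v2, v4, v6.
Run set: v1, v2, v4 (3 run).
Re-examined without running (cache reused): v6.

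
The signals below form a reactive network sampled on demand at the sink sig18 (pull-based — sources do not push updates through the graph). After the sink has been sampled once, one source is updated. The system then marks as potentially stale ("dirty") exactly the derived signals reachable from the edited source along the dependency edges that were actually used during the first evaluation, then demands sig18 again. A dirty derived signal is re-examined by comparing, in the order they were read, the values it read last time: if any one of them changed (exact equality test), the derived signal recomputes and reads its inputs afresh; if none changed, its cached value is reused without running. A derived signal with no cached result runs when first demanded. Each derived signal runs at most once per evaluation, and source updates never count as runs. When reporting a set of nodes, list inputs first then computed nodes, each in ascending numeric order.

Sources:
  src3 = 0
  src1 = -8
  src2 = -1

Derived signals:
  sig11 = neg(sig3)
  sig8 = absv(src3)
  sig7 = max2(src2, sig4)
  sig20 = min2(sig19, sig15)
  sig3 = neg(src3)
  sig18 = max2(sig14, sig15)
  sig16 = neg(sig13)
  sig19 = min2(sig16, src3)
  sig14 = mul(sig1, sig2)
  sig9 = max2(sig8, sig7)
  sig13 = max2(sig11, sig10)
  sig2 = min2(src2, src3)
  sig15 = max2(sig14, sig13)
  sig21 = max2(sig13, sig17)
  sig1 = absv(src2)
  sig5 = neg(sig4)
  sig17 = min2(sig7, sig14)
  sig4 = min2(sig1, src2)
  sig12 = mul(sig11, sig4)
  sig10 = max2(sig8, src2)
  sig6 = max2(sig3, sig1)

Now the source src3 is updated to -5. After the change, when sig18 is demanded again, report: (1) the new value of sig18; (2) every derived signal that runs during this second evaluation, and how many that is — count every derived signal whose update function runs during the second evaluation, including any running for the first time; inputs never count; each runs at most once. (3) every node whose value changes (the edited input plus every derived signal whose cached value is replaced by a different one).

sig18 now evaluates to 5.
Run set: sig2, sig3, sig8, sig10, sig11, sig13, sig14, sig15, sig18 (9 run).
Changed values: src3, sig2, sig3, sig8, sig10, sig11, sig13, sig14, sig15, sig18.

Initial pass — values computed on the first demand:
  sig1 = absv(-1) = 1
  sig2 = min2(-1, 0) = -1
  sig3 = neg(0) = 0
  sig8 = absv(0) = 0
  sig10 = max2(0, -1) = 0
  sig11 = neg(0) = 0
  sig13 = max2(0, 0) = 0
  sig14 = mul(1, -1) = -1
  sig15 = max2(-1, 0) = 0
  sig18 = max2(-1, 0) = 0

Second demand — change propagation:
  sig2: re-runs because src3 0->-5; new result -5.
  sig3: re-runs because src3 0->-5; new result 5.
  sig8: re-runs because src3 0->-5; new result 5.
  sig10: re-runs because sig8 0->5; new result 5.
  sig11: re-runs because sig3 0->5; new result -5.
  sig13: re-runs because sig11 0->-5; sig10 0->5; new result 5.
  sig14: re-runs because sig2 -1->-5; new result -5.
  sig15: re-runs because sig14 -1->-5; sig13 0->5; new result 5.
  sig18: re-runs because sig14 -1->-5; sig15 0->5; new result 5.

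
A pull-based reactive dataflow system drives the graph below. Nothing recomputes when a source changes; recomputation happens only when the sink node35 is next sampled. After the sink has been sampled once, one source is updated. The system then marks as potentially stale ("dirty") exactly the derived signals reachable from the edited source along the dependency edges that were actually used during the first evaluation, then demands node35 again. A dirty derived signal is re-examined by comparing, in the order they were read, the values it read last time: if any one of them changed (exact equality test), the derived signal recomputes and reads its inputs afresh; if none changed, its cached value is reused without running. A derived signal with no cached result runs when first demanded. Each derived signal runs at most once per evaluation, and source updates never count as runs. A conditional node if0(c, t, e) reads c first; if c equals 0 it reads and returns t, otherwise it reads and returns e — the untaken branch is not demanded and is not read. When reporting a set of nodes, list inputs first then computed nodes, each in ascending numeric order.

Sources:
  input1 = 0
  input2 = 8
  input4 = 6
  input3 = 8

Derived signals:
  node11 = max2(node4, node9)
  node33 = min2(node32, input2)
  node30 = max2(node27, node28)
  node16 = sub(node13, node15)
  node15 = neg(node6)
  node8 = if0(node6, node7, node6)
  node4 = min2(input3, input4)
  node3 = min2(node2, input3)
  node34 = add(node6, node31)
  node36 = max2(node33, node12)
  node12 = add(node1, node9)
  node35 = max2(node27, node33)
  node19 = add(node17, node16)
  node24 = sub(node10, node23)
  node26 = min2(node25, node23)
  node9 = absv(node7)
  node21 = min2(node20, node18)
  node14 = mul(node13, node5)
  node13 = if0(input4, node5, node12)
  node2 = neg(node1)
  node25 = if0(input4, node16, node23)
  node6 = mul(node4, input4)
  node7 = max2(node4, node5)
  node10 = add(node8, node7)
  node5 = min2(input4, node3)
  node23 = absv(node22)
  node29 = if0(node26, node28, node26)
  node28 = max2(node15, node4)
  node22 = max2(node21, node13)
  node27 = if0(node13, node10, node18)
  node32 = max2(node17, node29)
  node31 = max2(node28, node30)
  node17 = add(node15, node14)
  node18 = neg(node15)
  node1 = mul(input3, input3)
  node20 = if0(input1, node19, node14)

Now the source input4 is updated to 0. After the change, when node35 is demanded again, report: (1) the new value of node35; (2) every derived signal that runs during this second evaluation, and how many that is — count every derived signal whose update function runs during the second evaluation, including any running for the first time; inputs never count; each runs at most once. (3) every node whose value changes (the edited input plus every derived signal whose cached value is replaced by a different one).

New value of node35: 8.
Derived signals that run: node4, node5, node6, node13, node14, node15, node16, node17, node18, node19, node20, node21, node22, node23, node25, node26, node27, node29, node32, node33, node35 — 21 in total.
Values that change: input4, node4, node6, node13, node14, node15, node16, node17, node18, node19, node20, node21, node22, node23, node25, node26, node27, node29, node32, node35.
Key observation: a condition flipped, so demand moved to the other branch — node7, node9, node12 are never re-examined.

First evaluation (everything demanded from the output):
  node1 = mul(8, 8) = 64
  node2 = neg(64) = -64
  node3 = min2(-64, 8) = -64
  node4 = min2(8, 6) = 6
  node5 = min2(6, -64) = -64
  node6 = mul(6, 6) = 36
  node7 = max2(6, -64) = 6
  node9 = absv(6) = 6
  node12 = add(64, 6) = 70
  node13 = if0(input4=6 -> else branch node12) = 70
  node14 = mul(70, -64) = -4480
  node15 = neg(36) = -36
  node16 = sub(70, -36) = 106
  node17 = add(-36, -4480) = -4516
  node18 = neg(-36) = 36
  node19 = add(-4516, 106) = -4410
  node20 = if0(input1=0 -> then branch node19) = -4410
  node21 = min2(-4410, 36) = -4410
  node22 = max2(-4410, 70) = 70
  node23 = absv(70) = 70
  node25 = if0(input4=6 -> else branch node23) = 70
  node26 = min2(70, 70) = 70
  node27 = if0(node13=70 -> else branch node18) = 36
  node29 = if0(node26=70 -> else branch node26) = 70
  node32 = max2(-4516, 70) = 70
  node33 = min2(70, 8) = 8
  node35 = max2(36, 8) = 36

Propagation after the edit:
  node4: runs — input4 6->0; result 0.
  node5: runs — input4 6->0; result -64 (same value as before).
  node6: runs — node4 6->0; input4 6->0; result 0.
  node7: marked dirty but never re-examined — demand shifted away from it.
  node9: marked dirty but never re-examined — demand shifted away from it.
  node12: marked dirty but never re-examined — demand shifted away from it.
  node13: runs — input4 6->0; result -64.
  node14: runs — node13 70->-64; result 4096.
  node15: runs — node6 36->0; result 0.
  node16: runs — node13 70->-64; node15 -36->0; result -64.
  node17: runs — node15 -36->0; node14 -4480->4096; result 4096.
  node18: runs — node15 -36->0; result 0.
  node19: runs — node17 -4516->4096; node16 106->-64; result 4032.
  node20: runs — node19 -4410->4032; result 4032.
  node21: runs — node20 -4410->4032; node18 36->0; result 0.
  node22: runs — node21 -4410->0; node13 70->-64; result 0.
  node23: runs — node22 70->0; result 0.
  node25: runs — input4 6->0; node23 70->0; result -64.
  node26: runs — node25 70->-64; node23 70->0; result -64.
  node27: runs — node13 70->-64; node18 36->0; result 0.
  node29: runs — node26 70->-64; node26 70->-64; result -64.
  node32: runs — node17 -4516->4096; node29 70->-64; result 4096.
  node33: runs — node32 70->4096; result 8 (same value as before).
  node35: runs — node27 36->0; result 8.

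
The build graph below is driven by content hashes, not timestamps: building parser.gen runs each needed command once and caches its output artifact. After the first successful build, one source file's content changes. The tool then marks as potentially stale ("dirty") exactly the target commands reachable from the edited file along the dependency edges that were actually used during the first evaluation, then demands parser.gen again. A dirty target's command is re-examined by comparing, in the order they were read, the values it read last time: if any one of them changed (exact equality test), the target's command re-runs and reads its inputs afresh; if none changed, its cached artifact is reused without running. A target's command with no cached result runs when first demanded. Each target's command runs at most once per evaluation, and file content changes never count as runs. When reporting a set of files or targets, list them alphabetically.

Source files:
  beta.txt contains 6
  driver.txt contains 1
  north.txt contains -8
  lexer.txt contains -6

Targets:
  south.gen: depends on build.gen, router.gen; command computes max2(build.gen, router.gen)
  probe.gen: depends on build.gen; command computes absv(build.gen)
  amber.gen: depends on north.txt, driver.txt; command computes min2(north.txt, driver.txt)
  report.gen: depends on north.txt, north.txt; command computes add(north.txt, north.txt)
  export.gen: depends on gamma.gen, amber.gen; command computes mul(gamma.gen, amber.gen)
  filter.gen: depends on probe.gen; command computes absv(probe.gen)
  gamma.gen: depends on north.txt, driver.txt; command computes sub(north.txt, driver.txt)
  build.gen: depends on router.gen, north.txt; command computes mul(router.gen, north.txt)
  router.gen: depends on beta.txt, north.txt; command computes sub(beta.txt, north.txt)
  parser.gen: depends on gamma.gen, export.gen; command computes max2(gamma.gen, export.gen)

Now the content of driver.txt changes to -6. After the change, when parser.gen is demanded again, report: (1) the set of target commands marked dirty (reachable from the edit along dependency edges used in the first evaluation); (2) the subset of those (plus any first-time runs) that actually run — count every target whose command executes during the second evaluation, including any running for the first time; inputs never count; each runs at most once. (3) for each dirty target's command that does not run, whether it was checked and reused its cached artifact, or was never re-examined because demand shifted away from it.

Dirty set: amber.gen, export.gen, gamma.gen, parser.gen.
Run set: amber.gen, export.gen, gamma.gen, parser.gen (4 run).
All dirty target commands ended up running.

Initial pass — values computed on the first demand:
  amber.gen = min2(-8, 1) = -8
  gamma.gen = sub(-8, 1) = -9
  export.gen = mul(-9, -8) = 72
  parser.gen = max2(-9, 72) = 72

Second demand — change propagation:
  amber.gen: re-runs because driver.txt 1->-6; new result -8 (unchanged).
  gamma.gen: re-runs because driver.txt 1->-6; new result -2.
  export.gen: re-runs because gamma.gen -9->-2; new result 16.
  parser.gen: re-runs because gamma.gen -9->-2; export.gen 72->16; new result 16.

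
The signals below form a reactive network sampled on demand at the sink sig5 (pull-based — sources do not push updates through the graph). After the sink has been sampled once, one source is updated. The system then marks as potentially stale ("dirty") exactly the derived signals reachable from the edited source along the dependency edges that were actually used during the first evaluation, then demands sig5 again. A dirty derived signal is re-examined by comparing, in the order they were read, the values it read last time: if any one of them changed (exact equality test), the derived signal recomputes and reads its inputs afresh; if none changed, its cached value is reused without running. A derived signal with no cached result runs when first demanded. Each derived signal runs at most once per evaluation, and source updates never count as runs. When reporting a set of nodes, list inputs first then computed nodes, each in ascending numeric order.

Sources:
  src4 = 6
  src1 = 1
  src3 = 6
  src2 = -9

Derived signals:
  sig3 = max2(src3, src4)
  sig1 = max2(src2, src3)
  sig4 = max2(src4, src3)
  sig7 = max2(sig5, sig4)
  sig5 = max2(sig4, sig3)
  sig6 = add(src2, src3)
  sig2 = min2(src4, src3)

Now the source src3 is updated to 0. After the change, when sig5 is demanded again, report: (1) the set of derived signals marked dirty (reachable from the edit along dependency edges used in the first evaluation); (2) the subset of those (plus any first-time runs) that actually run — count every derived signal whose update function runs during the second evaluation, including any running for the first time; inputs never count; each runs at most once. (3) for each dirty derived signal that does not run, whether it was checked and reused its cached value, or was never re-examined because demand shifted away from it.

Dirty set: sig3, sig4, sig5.
Run set: sig3, sig4 (2 run).
Re-examined without running (cache reused): sig5.
The important point: at sig5 every value read last time is unchanged, so the dirty flag clears without a run.

Initial pass — values computed on the first demand:
  sig3 = max2(6, 6) = 6
  sig4 = max2(6, 6) = 6
  sig5 = max2(6, 6) = 6

Second demand — change propagation:
  sig3: re-runs because src3 6->0; new result 6 (unchanged).
  sig4: re-runs because src3 6->0; new result 6 (unchanged).
  sig5: re-examined; everything it read last time is the same (sig4 unchanged, sig3 unchanged) — cache 6 kept, no run.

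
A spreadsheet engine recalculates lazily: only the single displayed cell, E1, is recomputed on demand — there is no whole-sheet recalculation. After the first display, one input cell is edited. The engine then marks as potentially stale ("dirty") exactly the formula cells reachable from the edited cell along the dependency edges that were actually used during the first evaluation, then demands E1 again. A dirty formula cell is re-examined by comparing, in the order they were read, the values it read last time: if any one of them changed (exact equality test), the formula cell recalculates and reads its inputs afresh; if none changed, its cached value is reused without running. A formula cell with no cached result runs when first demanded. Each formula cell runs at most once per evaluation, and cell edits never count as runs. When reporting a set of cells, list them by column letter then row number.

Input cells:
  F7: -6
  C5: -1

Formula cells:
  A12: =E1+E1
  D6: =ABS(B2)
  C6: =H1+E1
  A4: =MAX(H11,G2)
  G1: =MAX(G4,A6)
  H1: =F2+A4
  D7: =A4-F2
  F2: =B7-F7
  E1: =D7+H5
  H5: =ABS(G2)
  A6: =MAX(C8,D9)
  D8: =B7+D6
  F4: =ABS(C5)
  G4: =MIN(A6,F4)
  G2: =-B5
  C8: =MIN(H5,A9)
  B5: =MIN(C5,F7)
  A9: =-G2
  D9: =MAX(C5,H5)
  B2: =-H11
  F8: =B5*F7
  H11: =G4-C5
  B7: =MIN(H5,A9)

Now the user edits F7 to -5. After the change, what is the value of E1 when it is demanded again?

First evaluation (everything demanded from the output):
  B5 = MIN(-1, -6) = -6
  F4 = ABS(-1) = 1
  G2 = -(-6) = 6
  A9 = -(6) = -6
  H5 = ABS(6) = 6
  B7 = MIN(6, -6) = -6
  C8 = MIN(6, -6) = -6
  D9 = MAX(-1, 6) = 6
  A6 = MAX(-6, 6) = 6
  F2 = -6 - -6 = 0
  G4 = MIN(6, 1) = 1
  H11 = 1 - -1 = 2
  A4 = MAX(2, 6) = 6
  D7 = 6 - 0 = 6
  E1 = 6 + 6 = 12

Propagation after the edit:
  B5: runs — F7 -6->-5; result -5.
  G2: runs — B5 -6->-5; result 5.
  A9: runs — G2 6->5; result -5.
  H5: runs — G2 6->5; result 5.
  B7: runs — H5 6->5; A9 -6->-5; result -5.
  C8: runs — H5 6->5; A9 -6->-5; result -5.
  D9: runs — H5 6->5; result 5.
  A6: runs — C8 -6->-5; D9 6->5; result 5.
  F2: runs — B7 -6->-5; F7 -6->-5; result 0 (same value as before).
  G4: runs — A6 6->5; result 1 (same value as before).
  H11: checked — values it read are unchanged (G4 unchanged, C5 unchanged); reused cached 2 without running.
  A4: runs — G2 6->5; result 5.
  D7: runs — A4 6->5; result 5.
  E1: runs — D7 6->5; H5 6->5; result 10.

Key observation: the cutoff stops propagation at H11 — its inputs' values are unchanged, so it reuses its cache.

New value of E1: 10.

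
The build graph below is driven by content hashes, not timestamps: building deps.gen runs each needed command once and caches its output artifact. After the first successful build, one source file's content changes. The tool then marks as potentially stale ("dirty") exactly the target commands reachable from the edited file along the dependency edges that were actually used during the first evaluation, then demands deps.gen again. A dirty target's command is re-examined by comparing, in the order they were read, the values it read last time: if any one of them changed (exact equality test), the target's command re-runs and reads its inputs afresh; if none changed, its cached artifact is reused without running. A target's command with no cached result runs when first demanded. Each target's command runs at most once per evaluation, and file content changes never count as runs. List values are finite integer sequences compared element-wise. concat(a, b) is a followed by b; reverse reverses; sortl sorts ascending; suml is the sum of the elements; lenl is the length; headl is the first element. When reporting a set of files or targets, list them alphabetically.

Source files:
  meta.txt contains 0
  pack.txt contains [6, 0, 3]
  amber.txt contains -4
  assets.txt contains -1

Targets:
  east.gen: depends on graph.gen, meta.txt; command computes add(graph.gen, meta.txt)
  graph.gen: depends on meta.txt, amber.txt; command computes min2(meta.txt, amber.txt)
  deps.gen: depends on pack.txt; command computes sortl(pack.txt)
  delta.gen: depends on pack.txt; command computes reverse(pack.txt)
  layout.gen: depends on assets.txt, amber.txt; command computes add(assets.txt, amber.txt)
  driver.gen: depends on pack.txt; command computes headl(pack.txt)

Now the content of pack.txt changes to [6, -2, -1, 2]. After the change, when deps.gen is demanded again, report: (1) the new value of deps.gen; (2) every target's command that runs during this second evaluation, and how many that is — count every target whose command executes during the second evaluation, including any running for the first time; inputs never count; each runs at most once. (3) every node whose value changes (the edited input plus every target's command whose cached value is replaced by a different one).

deps.gen now evaluates to [-2, -1, 2, 6].
Run set: deps.gen (1 run).
Changed values: deps.gen, pack.txt.

Initial pass — values computed on the first demand:
  deps.gen = sortl([6, 0, 3]) = [0, 3, 6]

Second demand — change propagation:
  deps.gen: re-runs because pack.txt [6, 0, 3]->[6, -2, -1, 2]; new result [-2, -1, 2, 6].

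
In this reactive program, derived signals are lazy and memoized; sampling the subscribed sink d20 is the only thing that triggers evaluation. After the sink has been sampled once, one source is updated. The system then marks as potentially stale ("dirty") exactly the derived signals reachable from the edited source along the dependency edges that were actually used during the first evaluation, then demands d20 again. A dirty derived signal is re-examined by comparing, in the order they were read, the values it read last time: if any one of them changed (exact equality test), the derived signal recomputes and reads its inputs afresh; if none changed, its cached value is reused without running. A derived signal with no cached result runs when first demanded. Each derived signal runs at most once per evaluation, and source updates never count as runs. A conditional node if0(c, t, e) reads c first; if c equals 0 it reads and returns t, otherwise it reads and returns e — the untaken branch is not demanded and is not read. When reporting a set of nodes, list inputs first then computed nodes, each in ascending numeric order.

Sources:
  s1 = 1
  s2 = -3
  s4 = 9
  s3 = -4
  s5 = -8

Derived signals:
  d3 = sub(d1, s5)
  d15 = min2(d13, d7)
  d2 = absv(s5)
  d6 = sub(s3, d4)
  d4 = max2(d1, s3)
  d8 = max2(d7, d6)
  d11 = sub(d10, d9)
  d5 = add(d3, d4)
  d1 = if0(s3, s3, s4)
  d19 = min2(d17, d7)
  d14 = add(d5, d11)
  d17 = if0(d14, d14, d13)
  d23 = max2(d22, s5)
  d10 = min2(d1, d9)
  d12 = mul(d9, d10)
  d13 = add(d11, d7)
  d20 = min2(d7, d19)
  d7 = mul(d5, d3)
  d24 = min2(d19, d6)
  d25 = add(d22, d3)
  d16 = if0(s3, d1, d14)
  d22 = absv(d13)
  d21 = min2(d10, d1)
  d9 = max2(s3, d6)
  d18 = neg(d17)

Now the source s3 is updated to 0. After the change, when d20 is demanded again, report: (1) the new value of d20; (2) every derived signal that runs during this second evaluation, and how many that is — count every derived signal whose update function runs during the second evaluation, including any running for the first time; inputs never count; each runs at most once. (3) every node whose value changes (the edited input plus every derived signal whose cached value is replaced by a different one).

First demand of the output computes:
  d1 = if0(s3=-4 -> else branch s4) = 9
  d3 = sub(9, -8) = 17
  d4 = max2(9, -4) = 9
  d5 = add(17, 9) = 26
  d6 = sub(-4, 9) = -13
  d7 = mul(26, 17) = 442
  d9 = max2(-4, -13) = -4
  d10 = min2(9, -4) = -4
  d11 = sub(-4, -4) = 0
  d13 = add(0, 442) = 442
  d14 = add(26, 0) = 26
  d17 = if0(d14=26 -> else branch d13) = 442
  d19 = min2(442, 442) = 442
  d20 = min2(442, 442) = 442

After the edit, cleaning proceeds:
  d1: a read changed (s3 -4->0) — executes, giving 0.
  d3: a read changed (d1 9->0) — executes, giving 8.
  d4: a read changed (d1 9->0; s3 -4->0) — executes, giving 0.
  d5: a read changed (d3 17->8; d4 9->0) — executes, giving 8.
  d6: a read changed (s3 -4->0; d4 9->0) — executes, giving 0.
  d7: a read changed (d5 26->8; d3 17->8) — executes, giving 64.
  d9: a read changed (s3 -4->0; d6 -13->0) — executes, giving 0.
  d10: a read changed (d1 9->0; d9 -4->0) — executes, giving 0.
  d11: a read changed (d10 -4->0; d9 -4->0) — executes, giving 0 — identical to its old value.
  d13: a read changed (d7 442->64) — executes, giving 64.
  d14: a read changed (d5 26->8) — executes, giving 8.
  d17: a read changed (d14 26->8; d13 442->64) — executes, giving 64.
  d19: a read changed (d17 442->64; d7 442->64) — executes, giving 64.
  d20: a read changed (d7 442->64; d19 442->64) — executes, giving 64.

Demanding d20 again yields 64.
14 derived signals run: d1, d3, d4, d5, d6, d7, d9, d10, d11, d13, d14, d17, d19, d20.
The nodes whose values change: s3, d1, d3, d4, d5, d6, d7, d9, d10, d13, d14, d17, d19, d20.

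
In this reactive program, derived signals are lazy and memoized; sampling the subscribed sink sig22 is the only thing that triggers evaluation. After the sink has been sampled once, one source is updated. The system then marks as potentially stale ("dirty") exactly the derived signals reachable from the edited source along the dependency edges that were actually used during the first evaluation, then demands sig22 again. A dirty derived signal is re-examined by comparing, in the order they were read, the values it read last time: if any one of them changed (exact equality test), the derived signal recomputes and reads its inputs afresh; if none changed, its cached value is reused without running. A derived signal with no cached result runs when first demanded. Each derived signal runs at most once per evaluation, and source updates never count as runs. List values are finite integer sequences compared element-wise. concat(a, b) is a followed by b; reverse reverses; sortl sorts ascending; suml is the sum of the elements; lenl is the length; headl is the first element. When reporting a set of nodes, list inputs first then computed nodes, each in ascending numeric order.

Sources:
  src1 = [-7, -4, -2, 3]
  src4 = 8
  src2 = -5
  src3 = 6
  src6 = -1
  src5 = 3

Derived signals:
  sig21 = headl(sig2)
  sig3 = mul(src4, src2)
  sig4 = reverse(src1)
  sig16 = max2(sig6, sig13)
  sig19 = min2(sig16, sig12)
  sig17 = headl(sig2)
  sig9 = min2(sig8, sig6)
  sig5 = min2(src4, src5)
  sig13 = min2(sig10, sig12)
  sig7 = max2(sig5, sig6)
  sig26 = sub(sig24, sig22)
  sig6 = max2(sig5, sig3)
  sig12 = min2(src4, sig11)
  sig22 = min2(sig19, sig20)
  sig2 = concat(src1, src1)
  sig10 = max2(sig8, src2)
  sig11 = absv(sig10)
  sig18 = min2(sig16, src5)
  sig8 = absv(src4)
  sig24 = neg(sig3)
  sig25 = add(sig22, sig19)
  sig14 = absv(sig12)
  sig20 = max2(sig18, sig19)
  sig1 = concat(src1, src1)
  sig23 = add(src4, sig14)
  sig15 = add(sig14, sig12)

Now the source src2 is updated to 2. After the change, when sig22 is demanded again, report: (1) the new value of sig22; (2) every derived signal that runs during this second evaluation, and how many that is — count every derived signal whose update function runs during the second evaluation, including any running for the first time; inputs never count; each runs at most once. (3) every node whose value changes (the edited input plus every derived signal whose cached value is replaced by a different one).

First demand of the output computes:
  sig3 = mul(8, -5) = -40
  sig5 = min2(8, 3) = 3
  sig6 = max2(3, -40) = 3
  sig8 = absv(8) = 8
  sig10 = max2(8, -5) = 8
  sig11 = absv(8) = 8
  sig12 = min2(8, 8) = 8
  sig13 = min2(8, 8) = 8
  sig16 = max2(3, 8) = 8
  sig18 = min2(8, 3) = 3
  sig19 = min2(8, 8) = 8
  sig20 = max2(3, 8) = 8
  sig22 = min2(8, 8) = 8

After the edit, cleaning proceeds:
  sig3: a read changed (src2 -5->2) — executes, giving 16.
  sig6: a read changed (sig3 -40->16) — executes, giving 16.
  sig10: a read changed (src2 -5->2) — executes, giving 8 — identical to its old value.
  sig11: dirty, but its reads are unchanged (sig10 unchanged); cached 8 stands.
  sig12: dirty, but its reads are unchanged (src4 unchanged, sig11 unchanged); cached 8 stands.
  sig13: dirty, but its reads are unchanged (sig10 unchanged, sig12 unchanged); cached 8 stands.
  sig16: a read changed (sig6 3->16) — executes, giving 16.
  sig18: a read changed (sig16 8->16) — executes, giving 3 — identical to its old value.
  sig19: a read changed (sig16 8->16) — executes, giving 8 — identical to its old value.
  sig20: dirty, but its reads are unchanged (sig18 unchanged, sig19 unchanged); cached 8 stands.
  sig22: dirty, but its reads are unchanged (sig19 unchanged, sig20 unchanged); cached 8 stands.

Note where the cutoff bites: sig11 is checked, finds nothing changed, and keeps its cache.

Demanding sig22 again yields 8.
6 derived signals run: sig3, sig6, sig10, sig16, sig18, sig19.
The nodes whose values change: src2, sig3, sig6, sig16.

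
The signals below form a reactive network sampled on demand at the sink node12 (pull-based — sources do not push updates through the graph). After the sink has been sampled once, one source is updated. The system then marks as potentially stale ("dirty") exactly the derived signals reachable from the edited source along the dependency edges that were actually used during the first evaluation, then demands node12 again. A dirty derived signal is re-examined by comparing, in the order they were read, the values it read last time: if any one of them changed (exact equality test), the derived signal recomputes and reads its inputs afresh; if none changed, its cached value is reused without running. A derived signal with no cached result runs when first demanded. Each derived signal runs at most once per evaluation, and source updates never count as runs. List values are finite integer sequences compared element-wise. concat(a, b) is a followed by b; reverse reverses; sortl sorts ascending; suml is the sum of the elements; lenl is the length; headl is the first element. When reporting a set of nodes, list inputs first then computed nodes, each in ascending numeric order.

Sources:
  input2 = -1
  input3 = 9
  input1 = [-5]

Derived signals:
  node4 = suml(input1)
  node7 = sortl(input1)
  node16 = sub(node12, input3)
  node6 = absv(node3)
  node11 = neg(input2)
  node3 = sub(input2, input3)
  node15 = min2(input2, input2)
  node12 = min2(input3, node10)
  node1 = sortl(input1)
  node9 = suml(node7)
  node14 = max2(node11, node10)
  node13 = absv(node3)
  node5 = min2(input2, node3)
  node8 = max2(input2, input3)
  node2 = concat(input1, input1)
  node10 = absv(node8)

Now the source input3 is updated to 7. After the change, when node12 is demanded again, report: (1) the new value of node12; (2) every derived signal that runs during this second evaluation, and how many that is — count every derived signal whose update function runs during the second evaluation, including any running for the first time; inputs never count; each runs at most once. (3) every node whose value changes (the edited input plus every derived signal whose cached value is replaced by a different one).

node12 now evaluates to 7.
Run set: node8, node10, node12 (3 run).
Changed values: input3, node8, node10, node12.

Initial pass — values computed on the first demand:
  node8 = max2(-1, 9) = 9
  node10 = absv(9) = 9
  node12 = min2(9, 9) = 9

Second demand — change propagation:
  node8: re-runs because input3 9->7; new result 7.
  node10: re-runs because node8 9->7; new result 7.
  node12: re-runs because input3 9->7; node10 9->7; new result 7.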